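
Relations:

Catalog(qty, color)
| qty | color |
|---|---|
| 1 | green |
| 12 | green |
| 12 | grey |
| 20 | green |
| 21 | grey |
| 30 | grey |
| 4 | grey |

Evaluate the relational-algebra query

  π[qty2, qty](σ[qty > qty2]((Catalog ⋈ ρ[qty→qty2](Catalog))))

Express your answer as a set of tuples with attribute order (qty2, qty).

ρ[qty→qty2]: schema becomes (qty2, color); tuples unchanged.
Joining Catalog and ρ[qty→qty2](Catalog) on color yields {(1, green, 1), (1, green, 12), (1, green, 20), (12, green, 1), (12, green, 12), (12, green, 20), (12, grey, 12), (12, grey, 21), (12, grey, 30), (12, grey, 4), (20, green, 1), (20, green, 12), (20, green, 20), (21, grey, 12), (21, grey, 21), (21, grey, 30), (21, grey, 4), (30, grey, 12), (30, grey, 21), (30, grey, 30), (30, grey, 4), (4, grey, 12), (4, grey, 21), (4, grey, 30), (4, grey, 4)}.
Filtering on qty > qty2 leaves {(12, green, 1), (12, grey, 4), (20, green, 1), (20, green, 12), (21, grey, 12), (21, grey, 4), (30, grey, 12), (30, grey, 21), (30, grey, 4)}.
π[qty2, qty]: project onto (qty2, qty) → {(1, 12), (1, 20), (12, 20), (12, 21), (12, 30), (21, 30), (4, 12), (4, 21), (4, 30)}

{(1, 12), (1, 20), (12, 20), (12, 21), (12, 30), (21, 30), (4, 12), (4, 21), (4, 30)}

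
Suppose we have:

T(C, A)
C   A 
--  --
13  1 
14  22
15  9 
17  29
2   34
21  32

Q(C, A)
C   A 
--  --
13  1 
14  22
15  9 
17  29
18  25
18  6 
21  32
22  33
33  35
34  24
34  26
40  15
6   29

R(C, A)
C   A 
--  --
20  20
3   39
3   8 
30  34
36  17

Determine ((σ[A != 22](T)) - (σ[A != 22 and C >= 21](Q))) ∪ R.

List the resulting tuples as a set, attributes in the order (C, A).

{(13, 1), (15, 9), (17, 29), (2, 34), (20, 20), (3, 39), (3, 8), (30, 34), (36, 17)}

σ[A != 22]: keep tuples satisfying A != 22 → {(13, 1), (15, 9), (17, 29), (2, 34), (21, 32)}
σ[A != 22 and C >= 21]: keep tuples satisfying A != 22 and C >= 21 → {(21, 32), (22, 33), (33, 35), (34, 24), (34, 26), (40, 15)}
Difference: {(13, 1), (15, 9), (17, 29), (2, 34), (21, 32)} with {(21, 32), (22, 33), (33, 35), (34, 24), (34, 26), (40, 15)} → {(13, 1), (15, 9), (17, 29), (2, 34)}
Union: {(13, 1), (15, 9), (17, 29), (2, 34)} with {(20, 20), (3, 39), (3, 8), (30, 34), (36, 17)} → {(13, 1), (15, 9), (17, 29), (2, 34), (20, 20), (3, 39), (3, 8), (30, 34), (36, 17)}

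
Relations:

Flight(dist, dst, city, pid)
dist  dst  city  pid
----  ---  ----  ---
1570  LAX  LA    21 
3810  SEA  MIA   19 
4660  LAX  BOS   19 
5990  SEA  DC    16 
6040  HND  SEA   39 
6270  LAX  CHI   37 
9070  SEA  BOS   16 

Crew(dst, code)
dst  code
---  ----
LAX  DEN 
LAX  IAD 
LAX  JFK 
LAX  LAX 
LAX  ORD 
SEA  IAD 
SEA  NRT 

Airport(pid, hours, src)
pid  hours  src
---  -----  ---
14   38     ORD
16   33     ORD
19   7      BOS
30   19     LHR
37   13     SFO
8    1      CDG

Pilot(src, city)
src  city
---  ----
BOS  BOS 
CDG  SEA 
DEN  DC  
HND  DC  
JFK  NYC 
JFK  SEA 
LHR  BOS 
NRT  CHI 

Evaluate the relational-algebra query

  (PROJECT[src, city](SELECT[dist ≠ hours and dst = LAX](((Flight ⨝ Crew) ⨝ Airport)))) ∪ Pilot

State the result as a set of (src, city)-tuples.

{(BOS, BOS), (CDG, SEA), (DEN, DC), (HND, DC), (JFK, NYC), (JFK, SEA), (LHR, BOS), (NRT, CHI), (SFO, CHI)}

Joining Flight and Crew on dst yields {(1570, LAX, LA, 21, DEN), (1570, LAX, LA, 21, IAD), (1570, LAX, LA, 21, JFK), (1570, LAX, LA, 21, LAX), (1570, LAX, LA, 21, ORD), (3810, SEA, MIA, 19, IAD), (3810, SEA, MIA, 19, NRT), (4660, LAX, BOS, 19, DEN), (4660, LAX, BOS, 19, IAD), (4660, LAX, BOS, 19, JFK), (4660, LAX, BOS, 19, LAX), (4660, LAX, BOS, 19, ORD), (5990, SEA, DC, 16, IAD), (5990, SEA, DC, 16, NRT), (6270, LAX, CHI, 37, DEN), (6270, LAX, CHI, 37, IAD), (6270, LAX, CHI, 37, JFK), (6270, LAX, CHI, 37, LAX), (6270, LAX, CHI, 37, ORD), (9070, SEA, BOS, 16, IAD), (9070, SEA, BOS, 16, NRT)}.
Joining (Flight ⨝ Crew) and Airport on pid yields {(3810, SEA, MIA, 19, IAD, 7, BOS), (3810, SEA, MIA, 19, NRT, 7, BOS), (4660, LAX, BOS, 19, DEN, 7, BOS), (4660, LAX, BOS, 19, IAD, 7, BOS), (4660, LAX, BOS, 19, JFK, 7, BOS), (4660, LAX, BOS, 19, LAX, 7, BOS), (4660, LAX, BOS, 19, ORD, 7, BOS), (5990, SEA, DC, 16, IAD, 33, ORD), (5990, SEA, DC, 16, NRT, 33, ORD), (6270, LAX, CHI, 37, DEN, 13, SFO), (6270, LAX, CHI, 37, IAD, 13, SFO), (6270, LAX, CHI, 37, JFK, 13, SFO), (6270, LAX, CHI, 37, LAX, 13, SFO), (6270, LAX, CHI, 37, ORD, 13, SFO), (9070, SEA, BOS, 16, IAD, 33, ORD), (9070, SEA, BOS, 16, NRT, 33, ORD)}.
Selection dist ≠ hours and dst = LAX: {(4660, LAX, BOS, 19, DEN, 7, BOS), (4660, LAX, BOS, 19, IAD, 7, BOS), (4660, LAX, BOS, 19, JFK, 7, BOS), (4660, LAX, BOS, 19, LAX, 7, BOS), (4660, LAX, BOS, 19, ORD, 7, BOS), (6270, LAX, CHI, 37, DEN, 13, SFO), (6270, LAX, CHI, 37, IAD, 13, SFO), (6270, LAX, CHI, 37, JFK, 13, SFO), (6270, LAX, CHI, 37, LAX, 13, SFO), (6270, LAX, CHI, 37, ORD, 13, SFO)}
Keep only column(s) src, city (8 duplicate(s) eliminated): {(BOS, BOS), (SFO, CHI)}
Taking the union: {(BOS, BOS), (CDG, SEA), (DEN, DC), (HND, DC), (JFK, NYC), (JFK, SEA), (LHR, BOS), (NRT, CHI), (SFO, CHI)}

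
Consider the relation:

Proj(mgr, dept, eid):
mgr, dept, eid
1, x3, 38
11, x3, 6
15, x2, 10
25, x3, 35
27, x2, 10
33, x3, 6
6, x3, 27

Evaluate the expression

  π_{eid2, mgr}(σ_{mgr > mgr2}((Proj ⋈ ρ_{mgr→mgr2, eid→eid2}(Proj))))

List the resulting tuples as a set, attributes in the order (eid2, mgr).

{(10, 27), (27, 11), (27, 25), (27, 33), (35, 33), (38, 11), (38, 25), (38, 33), (38, 6), (6, 25), (6, 33)}

ρ[mgr→mgr2, eid→eid2]: schema becomes (mgr2, dept, eid2); tuples unchanged.
Joining Proj and ρ_{mgr→mgr2, eid→eid2}(Proj) on dept yields {(1, x3, 38, 1, 38), (1, x3, 38, 11, 6), (1, x3, 38, 25, 35), (1, x3, 38, 33, 6), (1, x3, 38, 6, 27), (11, x3, 6, 1, 38), (11, x3, 6, 11, 6), (11, x3, 6, 25, 35), (11, x3, 6, 33, 6), (11, x3, 6, 6, 27), (15, x2, 10, 15, 10), (15, x2, 10, 27, 10), (25, x3, 35, 1, 38), (25, x3, 35, 11, 6), (25, x3, 35, 25, 35), (25, x3, 35, 33, 6), (25, x3, 35, 6, 27), (27, x2, 10, 15, 10), (27, x2, 10, 27, 10), (33, x3, 6, 1, 38), (33, x3, 6, 11, 6), (33, x3, 6, 25, 35), (33, x3, 6, 33, 6), (33, x3, 6, 6, 27), (6, x3, 27, 1, 38), (6, x3, 27, 11, 6), (6, x3, 27, 25, 35), (6, x3, 27, 33, 6), (6, x3, 27, 6, 27)}.
Filtering on mgr > mgr2 leaves {(11, x3, 6, 1, 38), (11, x3, 6, 6, 27), (25, x3, 35, 1, 38), (25, x3, 35, 11, 6), (25, x3, 35, 6, 27), (27, x2, 10, 15, 10), (33, x3, 6, 1, 38), (33, x3, 6, 11, 6), (33, x3, 6, 25, 35), (33, x3, 6, 6, 27), (6, x3, 27, 1, 38)}.
Keep only column(s) eid2, mgr: {(10, 27), (27, 11), (27, 25), (27, 33), (35, 33), (38, 11), (38, 25), (38, 33), (38, 6), (6, 25), (6, 33)}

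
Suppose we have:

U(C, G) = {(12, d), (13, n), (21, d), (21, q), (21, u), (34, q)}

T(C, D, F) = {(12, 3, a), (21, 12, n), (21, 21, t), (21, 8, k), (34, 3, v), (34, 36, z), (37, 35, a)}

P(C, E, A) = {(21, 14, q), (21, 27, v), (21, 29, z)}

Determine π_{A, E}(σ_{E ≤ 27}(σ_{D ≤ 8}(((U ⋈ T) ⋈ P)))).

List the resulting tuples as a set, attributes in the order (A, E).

Natural join on C: {(12, d, 3, a), (21, d, 12, n), (21, d, 21, t), (21, d, 8, k), (21, q, 12, n), (21, q, 21, t), (21, q, 8, k), (21, u, 12, n), (21, u, 21, t), (21, u, 8, k), (34, q, 3, v), (34, q, 36, z)}
Natural join on C: {(21, d, 12, n, 14, q), (21, d, 12, n, 27, v), (21, d, 12, n, 29, z), (21, d, 21, t, 14, q), (21, d, 21, t, 27, v), (21, d, 21, t, 29, z), (21, d, 8, k, 14, q), (21, d, 8, k, 27, v), (21, d, 8, k, 29, z), (21, q, 12, n, 14, q), (21, q, 12, n, 27, v), (21, q, 12, n, 29, z), (21, q, 21, t, 14, q), (21, q, 21, t, 27, v), (21, q, 21, t, 29, z), (21, q, 8, k, 14, q), (21, q, 8, k, 27, v), (21, q, 8, k, 29, z), (21, u, 12, n, 14, q), (21, u, 12, n, 27, v), (21, u, 12, n, 29, z), (21, u, 21, t, 14, q), (21, u, 21, t, 27, v), (21, u, 21, t, 29, z), (21, u, 8, k, 14, q), (21, u, 8, k, 27, v), (21, u, 8, k, 29, z)}
σ[D ≤ 8]: keep tuples satisfying D ≤ 8 → {(21, d, 8, k, 14, q), (21, d, 8, k, 27, v), (21, d, 8, k, 29, z), (21, q, 8, k, 14, q), (21, q, 8, k, 27, v), (21, q, 8, k, 29, z), (21, u, 8, k, 14, q), (21, u, 8, k, 27, v), (21, u, 8, k, 29, z)}
σ[E ≤ 27]: keep tuples satisfying E ≤ 27 → {(21, d, 8, k, 14, q), (21, d, 8, k, 27, v), (21, q, 8, k, 14, q), (21, q, 8, k, 27, v), (21, u, 8, k, 14, q), (21, u, 8, k, 27, v)}
π_{A, E} gives {(q, 14), (v, 27)} (4 duplicate(s) eliminated).

{(q, 14), (v, 27)}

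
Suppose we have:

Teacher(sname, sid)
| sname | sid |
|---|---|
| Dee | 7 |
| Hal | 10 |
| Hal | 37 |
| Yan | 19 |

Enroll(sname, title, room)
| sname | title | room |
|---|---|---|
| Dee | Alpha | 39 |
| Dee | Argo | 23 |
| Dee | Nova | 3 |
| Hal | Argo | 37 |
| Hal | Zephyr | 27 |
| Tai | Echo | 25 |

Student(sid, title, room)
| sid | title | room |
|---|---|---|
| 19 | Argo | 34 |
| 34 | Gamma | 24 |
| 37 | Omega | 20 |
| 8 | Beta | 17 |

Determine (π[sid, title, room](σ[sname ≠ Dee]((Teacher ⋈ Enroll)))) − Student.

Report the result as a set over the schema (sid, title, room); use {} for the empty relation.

{(10, Argo, 37), (10, Zephyr, 27), (37, Argo, 37), (37, Zephyr, 27)}

Natural join on sname: {(Dee, 7, Alpha, 39), (Dee, 7, Argo, 23), (Dee, 7, Nova, 3), (Hal, 10, Argo, 37), (Hal, 10, Zephyr, 27), (Hal, 37, Argo, 37), (Hal, 37, Zephyr, 27)}
σ[sname ≠ Dee]: keep tuples satisfying sname ≠ Dee → {(Hal, 10, Argo, 37), (Hal, 10, Zephyr, 27), (Hal, 37, Argo, 37), (Hal, 37, Zephyr, 27)}
Projecting to sid, title, room: {(10, Argo, 37), (10, Zephyr, 27), (37, Argo, 37), (37, Zephyr, 27)}
Difference: {(10, Argo, 37), (10, Zephyr, 27), (37, Argo, 37), (37, Zephyr, 27)} with {(19, Argo, 34), (34, Gamma, 24), (37, Omega, 20), (8, Beta, 17)} → {(10, Argo, 37), (10, Zephyr, 27), (37, Argo, 37), (37, Zephyr, 27)}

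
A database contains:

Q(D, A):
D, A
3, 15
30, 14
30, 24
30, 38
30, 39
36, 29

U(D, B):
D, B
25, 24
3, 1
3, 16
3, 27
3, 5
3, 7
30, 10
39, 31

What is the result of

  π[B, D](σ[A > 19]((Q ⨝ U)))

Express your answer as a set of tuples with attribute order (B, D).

Natural join on D: {(3, 15, 1), (3, 15, 16), (3, 15, 27), (3, 15, 5), (3, 15, 7), (30, 14, 10), (30, 24, 10), (30, 38, 10), (30, 39, 10)}
Apply σ_{A > 19}; surviving tuples: {(30, 24, 10), (30, 38, 10), (30, 39, 10)}
Projecting to B, D (2 duplicate(s) eliminated): {(10, 30)}

{(10, 30)}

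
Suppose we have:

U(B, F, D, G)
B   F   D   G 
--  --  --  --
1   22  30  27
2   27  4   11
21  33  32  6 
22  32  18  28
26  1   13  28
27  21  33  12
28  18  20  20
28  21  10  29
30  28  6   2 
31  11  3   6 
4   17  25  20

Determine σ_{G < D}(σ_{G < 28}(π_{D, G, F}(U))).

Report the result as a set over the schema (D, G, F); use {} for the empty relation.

π[D, G, F]: project onto (D, G, F) → {(10, 29, 21), (13, 28, 1), (18, 28, 32), (20, 20, 18), (25, 20, 17), (3, 6, 11), (30, 27, 22), (32, 6, 33), (33, 12, 21), (4, 11, 27), (6, 2, 28)}
Filtering on G < 28 leaves {(20, 20, 18), (25, 20, 17), (3, 6, 11), (30, 27, 22), (32, 6, 33), (33, 12, 21), (4, 11, 27), (6, 2, 28)}.
Filtering on G < D leaves {(25, 20, 17), (30, 27, 22), (32, 6, 33), (33, 12, 21), (6, 2, 28)}.

{(25, 20, 17), (30, 27, 22), (32, 6, 33), (33, 12, 21), (6, 2, 28)}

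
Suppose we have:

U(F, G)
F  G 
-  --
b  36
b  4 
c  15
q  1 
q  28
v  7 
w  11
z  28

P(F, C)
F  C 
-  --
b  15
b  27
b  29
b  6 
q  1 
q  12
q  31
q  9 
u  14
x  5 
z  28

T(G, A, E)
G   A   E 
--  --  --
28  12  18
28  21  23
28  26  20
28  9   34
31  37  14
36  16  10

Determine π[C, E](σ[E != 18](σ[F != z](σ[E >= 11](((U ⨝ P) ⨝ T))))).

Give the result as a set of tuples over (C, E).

{(1, 20), (1, 23), (1, 34), (12, 20), (12, 23), (12, 34), (31, 20), (31, 23), (31, 34), (9, 20), (9, 23), (9, 34)}

Joining U and P on F yields {(b, 36, 15), (b, 36, 27), (b, 36, 29), (b, 36, 6), (b, 4, 15), (b, 4, 27), (b, 4, 29), (b, 4, 6), (q, 1, 1), (q, 1, 12), (q, 1, 31), (q, 1, 9), (q, 28, 1), (q, 28, 12), (q, 28, 31), (q, 28, 9), (z, 28, 28)}.
Joining (U ⨝ P) and T on G yields {(b, 36, 15, 16, 10), (b, 36, 27, 16, 10), (b, 36, 29, 16, 10), (b, 36, 6, 16, 10), (q, 28, 1, 12, 18), (q, 28, 1, 21, 23), (q, 28, 1, 26, 20), (q, 28, 1, 9, 34), (q, 28, 12, 12, 18), (q, 28, 12, 21, 23), (q, 28, 12, 26, 20), (q, 28, 12, 9, 34), (q, 28, 31, 12, 18), (q, 28, 31, 21, 23), (q, 28, 31, 26, 20), (q, 28, 31, 9, 34), (q, 28, 9, 12, 18), (q, 28, 9, 21, 23), (q, 28, 9, 26, 20), (q, 28, 9, 9, 34), (z, 28, 28, 12, 18), (z, 28, 28, 21, 23), (z, 28, 28, 26, 20), (z, 28, 28, 9, 34)}.
Filtering on E >= 11 leaves {(q, 28, 1, 12, 18), (q, 28, 1, 21, 23), (q, 28, 1, 26, 20), (q, 28, 1, 9, 34), (q, 28, 12, 12, 18), (q, 28, 12, 21, 23), (q, 28, 12, 26, 20), (q, 28, 12, 9, 34), (q, 28, 31, 12, 18), (q, 28, 31, 21, 23), (q, 28, 31, 26, 20), (q, 28, 31, 9, 34), (q, 28, 9, 12, 18), (q, 28, 9, 21, 23), (q, 28, 9, 26, 20), (q, 28, 9, 9, 34), (z, 28, 28, 12, 18), (z, 28, 28, 21, 23), (z, 28, 28, 26, 20), (z, 28, 28, 9, 34)}.
Filtering on F != z leaves {(q, 28, 1, 12, 18), (q, 28, 1, 21, 23), (q, 28, 1, 26, 20), (q, 28, 1, 9, 34), (q, 28, 12, 12, 18), (q, 28, 12, 21, 23), (q, 28, 12, 26, 20), (q, 28, 12, 9, 34), (q, 28, 31, 12, 18), (q, 28, 31, 21, 23), (q, 28, 31, 26, 20), (q, 28, 31, 9, 34), (q, 28, 9, 12, 18), (q, 28, 9, 21, 23), (q, 28, 9, 26, 20), (q, 28, 9, 9, 34)}.
Filtering on E != 18 leaves {(q, 28, 1, 21, 23), (q, 28, 1, 26, 20), (q, 28, 1, 9, 34), (q, 28, 12, 21, 23), (q, 28, 12, 26, 20), (q, 28, 12, 9, 34), (q, 28, 31, 21, 23), (q, 28, 31, 26, 20), (q, 28, 31, 9, 34), (q, 28, 9, 21, 23), (q, 28, 9, 26, 20), (q, 28, 9, 9, 34)}.
Keep only column(s) C, E: {(1, 20), (1, 23), (1, 34), (12, 20), (12, 23), (12, 34), (31, 20), (31, 23), (31, 34), (9, 20), (9, 23), (9, 34)}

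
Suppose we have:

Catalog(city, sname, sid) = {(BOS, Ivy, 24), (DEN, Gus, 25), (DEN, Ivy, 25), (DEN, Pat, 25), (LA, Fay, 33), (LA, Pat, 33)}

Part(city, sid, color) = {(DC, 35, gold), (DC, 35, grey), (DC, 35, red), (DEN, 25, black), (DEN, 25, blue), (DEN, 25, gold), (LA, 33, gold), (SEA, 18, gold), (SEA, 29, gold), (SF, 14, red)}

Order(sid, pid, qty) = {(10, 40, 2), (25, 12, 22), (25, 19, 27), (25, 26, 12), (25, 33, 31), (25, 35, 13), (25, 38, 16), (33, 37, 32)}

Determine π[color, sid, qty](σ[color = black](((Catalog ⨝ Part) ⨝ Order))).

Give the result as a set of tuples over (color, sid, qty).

{(black, 25, 12), (black, 25, 13), (black, 25, 16), (black, 25, 22), (black, 25, 27), (black, 25, 31)}

Joining Catalog and Part on city, sid yields {(DEN, Gus, 25, black), (DEN, Gus, 25, blue), (DEN, Gus, 25, gold), (DEN, Ivy, 25, black), (DEN, Ivy, 25, blue), (DEN, Ivy, 25, gold), (DEN, Pat, 25, black), (DEN, Pat, 25, blue), (DEN, Pat, 25, gold), (LA, Fay, 33, gold), (LA, Pat, 33, gold)}.
Joining (Catalog ⨝ Part) and Order on sid yields {(DEN, Gus, 25, black, 12, 22), (DEN, Gus, 25, black, 19, 27), (DEN, Gus, 25, black, 26, 12), (DEN, Gus, 25, black, 33, 31), (DEN, Gus, 25, black, 35, 13), (DEN, Gus, 25, black, 38, 16), (DEN, Gus, 25, blue, 12, 22), (DEN, Gus, 25, blue, 19, 27), (DEN, Gus, 25, blue, 26, 12), (DEN, Gus, 25, blue, 33, 31), (DEN, Gus, 25, blue, 35, 13), (DEN, Gus, 25, blue, 38, 16), (DEN, Gus, 25, gold, 12, 22), (DEN, Gus, 25, gold, 19, 27), (DEN, Gus, 25, gold, 26, 12), (DEN, Gus, 25, gold, 33, 31), (DEN, Gus, 25, gold, 35, 13), (DEN, Gus, 25, gold, 38, 16), (DEN, Ivy, 25, black, 12, 22), (DEN, Ivy, 25, black, 19, 27), (DEN, Ivy, 25, black, 26, 12), (DEN, Ivy, 25, black, 33, 31), (DEN, Ivy, 25, black, 35, 13), (DEN, Ivy, 25, black, 38, 16), (DEN, Ivy, 25, blue, 12, 22), (DEN, Ivy, 25, blue, 19, 27), (DEN, Ivy, 25, blue, 26, 12), (DEN, Ivy, 25, blue, 33, 31), (DEN, Ivy, 25, blue, 35, 13), (DEN, Ivy, 25, blue, 38, 16), (DEN, Ivy, 25, gold, 12, 22), (DEN, Ivy, 25, gold, 19, 27), (DEN, Ivy, 25, gold, 26, 12), (DEN, Ivy, 25, gold, 33, 31), (DEN, Ivy, 25, gold, 35, 13), (DEN, Ivy, 25, gold, 38, 16), (DEN, Pat, 25, black, 12, 22), (DEN, Pat, 25, black, 19, 27), (DEN, Pat, 25, black, 26, 12), (DEN, Pat, 25, black, 33, 31), (DEN, Pat, 25, black, 35, 13), (DEN, Pat, 25, black, 38, 16), (DEN, Pat, 25, blue, 12, 22), (DEN, Pat, 25, blue, 19, 27), (DEN, Pat, 25, blue, 26, 12), (DEN, Pat, 25, blue, 33, 31), (DEN, Pat, 25, blue, 35, 13), (DEN, Pat, 25, blue, 38, 16), (DEN, Pat, 25, gold, 12, 22), (DEN, Pat, 25, gold, 19, 27), (DEN, Pat, 25, gold, 26, 12), (DEN, Pat, 25, gold, 33, 31), (DEN, Pat, 25, gold, 35, 13), (DEN, Pat, 25, gold, 38, 16), (LA, Fay, 33, gold, 37, 32), (LA, Pat, 33, gold, 37, 32)}.
Apply σ_{color = black}; surviving tuples: {(DEN, Gus, 25, black, 12, 22), (DEN, Gus, 25, black, 19, 27), (DEN, Gus, 25, black, 26, 12), (DEN, Gus, 25, black, 33, 31), (DEN, Gus, 25, black, 35, 13), (DEN, Gus, 25, black, 38, 16), (DEN, Ivy, 25, black, 12, 22), (DEN, Ivy, 25, black, 19, 27), (DEN, Ivy, 25, black, 26, 12), (DEN, Ivy, 25, black, 33, 31), (DEN, Ivy, 25, black, 35, 13), (DEN, Ivy, 25, black, 38, 16), (DEN, Pat, 25, black, 12, 22), (DEN, Pat, 25, black, 19, 27), (DEN, Pat, 25, black, 26, 12), (DEN, Pat, 25, black, 33, 31), (DEN, Pat, 25, black, 35, 13), (DEN, Pat, 25, black, 38, 16)}
Keep only column(s) color, sid, qty (12 duplicate(s) eliminated): {(black, 25, 12), (black, 25, 13), (black, 25, 16), (black, 25, 22), (black, 25, 27), (black, 25, 31)}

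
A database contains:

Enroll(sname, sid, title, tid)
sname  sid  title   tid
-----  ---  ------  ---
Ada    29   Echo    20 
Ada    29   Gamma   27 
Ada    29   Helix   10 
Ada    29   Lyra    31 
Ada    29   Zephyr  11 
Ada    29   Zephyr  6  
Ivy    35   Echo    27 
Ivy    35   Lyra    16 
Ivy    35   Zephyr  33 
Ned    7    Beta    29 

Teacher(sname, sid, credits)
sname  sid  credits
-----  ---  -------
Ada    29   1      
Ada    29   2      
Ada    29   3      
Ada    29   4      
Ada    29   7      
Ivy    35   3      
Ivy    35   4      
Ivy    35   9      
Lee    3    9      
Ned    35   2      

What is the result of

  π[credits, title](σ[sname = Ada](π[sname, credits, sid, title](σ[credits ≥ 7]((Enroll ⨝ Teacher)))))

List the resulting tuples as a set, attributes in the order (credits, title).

Joining Enroll and Teacher on sname, sid yields {(Ada, 29, Echo, 20, 1), (Ada, 29, Echo, 20, 2), (Ada, 29, Echo, 20, 3), (Ada, 29, Echo, 20, 4), (Ada, 29, Echo, 20, 7), (Ada, 29, Gamma, 27, 1), (Ada, 29, Gamma, 27, 2), (Ada, 29, Gamma, 27, 3), (Ada, 29, Gamma, 27, 4), (Ada, 29, Gamma, 27, 7), (Ada, 29, Helix, 10, 1), (Ada, 29, Helix, 10, 2), (Ada, 29, Helix, 10, 3), (Ada, 29, Helix, 10, 4), (Ada, 29, Helix, 10, 7), (Ada, 29, Lyra, 31, 1), (Ada, 29, Lyra, 31, 2), (Ada, 29, Lyra, 31, 3), (Ada, 29, Lyra, 31, 4), (Ada, 29, Lyra, 31, 7), (Ada, 29, Zephyr, 11, 1), (Ada, 29, Zephyr, 11, 2), (Ada, 29, Zephyr, 11, 3), (Ada, 29, Zephyr, 11, 4), (Ada, 29, Zephyr, 11, 7), (Ada, 29, Zephyr, 6, 1), (Ada, 29, Zephyr, 6, 2), (Ada, 29, Zephyr, 6, 3), (Ada, 29, Zephyr, 6, 4), (Ada, 29, Zephyr, 6, 7), (Ivy, 35, Echo, 27, 3), (Ivy, 35, Echo, 27, 4), (Ivy, 35, Echo, 27, 9), (Ivy, 35, Lyra, 16, 3), (Ivy, 35, Lyra, 16, 4), (Ivy, 35, Lyra, 16, 9), (Ivy, 35, Zephyr, 33, 3), (Ivy, 35, Zephyr, 33, 4), (Ivy, 35, Zephyr, 33, 9)}.
Filtering on credits ≥ 7 leaves {(Ada, 29, Echo, 20, 7), (Ada, 29, Gamma, 27, 7), (Ada, 29, Helix, 10, 7), (Ada, 29, Lyra, 31, 7), (Ada, 29, Zephyr, 11, 7), (Ada, 29, Zephyr, 6, 7), (Ivy, 35, Echo, 27, 9), (Ivy, 35, Lyra, 16, 9), (Ivy, 35, Zephyr, 33, 9)}.
Projecting to sname, credits, sid, title (1 duplicate(s) eliminated): {(Ada, 7, 29, Echo), (Ada, 7, 29, Gamma), (Ada, 7, 29, Helix), (Ada, 7, 29, Lyra), (Ada, 7, 29, Zephyr), (Ivy, 9, 35, Echo), (Ivy, 9, 35, Lyra), (Ivy, 9, 35, Zephyr)}
Filtering on sname = Ada leaves {(Ada, 7, 29, Echo), (Ada, 7, 29, Gamma), (Ada, 7, 29, Helix), (Ada, 7, 29, Lyra), (Ada, 7, 29, Zephyr)}.
Projecting to credits, title: {(7, Echo), (7, Gamma), (7, Helix), (7, Lyra), (7, Zephyr)}

{(7, Echo), (7, Gamma), (7, Helix), (7, Lyra), (7, Zephyr)}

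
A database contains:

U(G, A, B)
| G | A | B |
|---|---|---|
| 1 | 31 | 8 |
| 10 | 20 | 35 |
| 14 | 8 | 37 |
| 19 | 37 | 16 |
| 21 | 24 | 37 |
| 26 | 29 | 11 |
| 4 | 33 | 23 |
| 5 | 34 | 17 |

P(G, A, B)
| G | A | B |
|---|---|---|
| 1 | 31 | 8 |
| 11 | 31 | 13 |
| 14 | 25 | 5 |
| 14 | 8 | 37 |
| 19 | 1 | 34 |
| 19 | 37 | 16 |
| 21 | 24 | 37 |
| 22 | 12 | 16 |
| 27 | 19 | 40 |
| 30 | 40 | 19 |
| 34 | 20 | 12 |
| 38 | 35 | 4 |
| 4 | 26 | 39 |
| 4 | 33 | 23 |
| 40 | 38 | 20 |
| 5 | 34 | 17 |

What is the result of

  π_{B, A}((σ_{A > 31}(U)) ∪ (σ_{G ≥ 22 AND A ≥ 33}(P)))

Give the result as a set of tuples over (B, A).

{(16, 37), (17, 34), (19, 40), (20, 38), (23, 33), (4, 35)}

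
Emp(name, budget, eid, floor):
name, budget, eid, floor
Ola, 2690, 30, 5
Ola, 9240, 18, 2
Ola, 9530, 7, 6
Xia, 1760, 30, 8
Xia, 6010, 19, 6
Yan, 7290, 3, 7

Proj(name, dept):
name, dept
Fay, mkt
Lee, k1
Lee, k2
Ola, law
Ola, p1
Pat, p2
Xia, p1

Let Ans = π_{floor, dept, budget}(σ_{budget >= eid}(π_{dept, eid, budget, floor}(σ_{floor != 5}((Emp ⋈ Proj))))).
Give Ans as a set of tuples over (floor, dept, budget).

Emp ⋈ Proj (natural join on name): {(Ola, 2690, 30, 5, law), (Ola, 2690, 30, 5, p1), (Ola, 9240, 18, 2, law), (Ola, 9240, 18, 2, p1), (Ola, 9530, 7, 6, law), (Ola, 9530, 7, 6, p1), (Xia, 1760, 30, 8, p1), (Xia, 6010, 19, 6, p1)}
σ[floor != 5]: keep tuples satisfying floor != 5 → {(Ola, 9240, 18, 2, law), (Ola, 9240, 18, 2, p1), (Ola, 9530, 7, 6, law), (Ola, 9530, 7, 6, p1), (Xia, 1760, 30, 8, p1), (Xia, 6010, 19, 6, p1)}
Keep only column(s) dept, eid, budget, floor: {(law, 18, 9240, 2), (law, 7, 9530, 6), (p1, 18, 9240, 2), (p1, 19, 6010, 6), (p1, 30, 1760, 8), (p1, 7, 9530, 6)}
σ[budget >= eid]: keep tuples satisfying budget >= eid → {(law, 18, 9240, 2), (law, 7, 9530, 6), (p1, 18, 9240, 2), (p1, 19, 6010, 6), (p1, 30, 1760, 8), (p1, 7, 9530, 6)}
Keep only column(s) floor, dept, budget: {(2, law, 9240), (2, p1, 9240), (6, law, 9530), (6, p1, 6010), (6, p1, 9530), (8, p1, 1760)}

{(2, law, 9240), (2, p1, 9240), (6, law, 9530), (6, p1, 6010), (6, p1, 9530), (8, p1, 1760)}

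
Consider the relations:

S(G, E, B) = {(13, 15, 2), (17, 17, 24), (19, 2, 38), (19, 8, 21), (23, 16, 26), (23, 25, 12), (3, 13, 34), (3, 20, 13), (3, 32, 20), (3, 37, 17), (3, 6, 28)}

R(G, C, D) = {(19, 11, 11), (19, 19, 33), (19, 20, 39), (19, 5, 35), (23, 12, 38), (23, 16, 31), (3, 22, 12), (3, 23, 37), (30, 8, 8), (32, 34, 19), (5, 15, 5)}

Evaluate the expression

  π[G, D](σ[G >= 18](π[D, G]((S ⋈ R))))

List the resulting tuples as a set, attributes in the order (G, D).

{(19, 11), (19, 33), (19, 35), (19, 39), (23, 31), (23, 38)}

Natural join on G: {(19, 2, 38, 11, 11), (19, 2, 38, 19, 33), (19, 2, 38, 20, 39), (19, 2, 38, 5, 35), (19, 8, 21, 11, 11), (19, 8, 21, 19, 33), (19, 8, 21, 20, 39), (19, 8, 21, 5, 35), (23, 16, 26, 12, 38), (23, 16, 26, 16, 31), (23, 25, 12, 12, 38), (23, 25, 12, 16, 31), (3, 13, 34, 22, 12), (3, 13, 34, 23, 37), (3, 20, 13, 22, 12), (3, 20, 13, 23, 37), (3, 32, 20, 22, 12), (3, 32, 20, 23, 37), (3, 37, 17, 22, 12), (3, 37, 17, 23, 37), (3, 6, 28, 22, 12), (3, 6, 28, 23, 37)}
π_{D, G} gives {(11, 19), (12, 3), (31, 23), (33, 19), (35, 19), (37, 3), (38, 23), (39, 19)} (14 duplicate(s) eliminated).
Apply σ_{G >= 18}; surviving tuples: {(11, 19), (31, 23), (33, 19), (35, 19), (38, 23), (39, 19)}
π_{G, D} gives {(19, 11), (19, 33), (19, 35), (19, 39), (23, 31), (23, 38)}.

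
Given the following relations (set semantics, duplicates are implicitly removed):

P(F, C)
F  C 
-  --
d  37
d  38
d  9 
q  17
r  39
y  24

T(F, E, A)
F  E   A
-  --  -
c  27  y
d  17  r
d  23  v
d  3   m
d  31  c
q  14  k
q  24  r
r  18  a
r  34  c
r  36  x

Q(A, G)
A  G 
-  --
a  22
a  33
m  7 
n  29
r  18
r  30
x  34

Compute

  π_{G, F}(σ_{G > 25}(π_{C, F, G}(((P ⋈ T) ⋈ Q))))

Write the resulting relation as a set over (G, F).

{(30, d), (30, q), (33, r), (34, r)}

P ⋈ T (natural join on F): {(d, 37, 17, r), (d, 37, 23, v), (d, 37, 3, m), (d, 37, 31, c), (d, 38, 17, r), (d, 38, 23, v), (d, 38, 3, m), (d, 38, 31, c), (d, 9, 17, r), (d, 9, 23, v), (d, 9, 3, m), (d, 9, 31, c), (q, 17, 14, k), (q, 17, 24, r), (r, 39, 18, a), (r, 39, 34, c), (r, 39, 36, x)}
(P ⋈ T) ⋈ Q (natural join on A): {(d, 37, 17, r, 18), (d, 37, 17, r, 30), (d, 37, 3, m, 7), (d, 38, 17, r, 18), (d, 38, 17, r, 30), (d, 38, 3, m, 7), (d, 9, 17, r, 18), (d, 9, 17, r, 30), (d, 9, 3, m, 7), (q, 17, 24, r, 18), (q, 17, 24, r, 30), (r, 39, 18, a, 22), (r, 39, 18, a, 33), (r, 39, 36, x, 34)}
π_{C, F, G} gives {(17, q, 18), (17, q, 30), (37, d, 18), (37, d, 30), (37, d, 7), (38, d, 18), (38, d, 30), (38, d, 7), (39, r, 22), (39, r, 33), (39, r, 34), (9, d, 18), (9, d, 30), (9, d, 7)}.
Selection G > 25: {(17, q, 30), (37, d, 30), (38, d, 30), (39, r, 33), (39, r, 34), (9, d, 30)}
π_{G, F} gives {(30, d), (30, q), (33, r), (34, r)} (2 duplicate(s) eliminated).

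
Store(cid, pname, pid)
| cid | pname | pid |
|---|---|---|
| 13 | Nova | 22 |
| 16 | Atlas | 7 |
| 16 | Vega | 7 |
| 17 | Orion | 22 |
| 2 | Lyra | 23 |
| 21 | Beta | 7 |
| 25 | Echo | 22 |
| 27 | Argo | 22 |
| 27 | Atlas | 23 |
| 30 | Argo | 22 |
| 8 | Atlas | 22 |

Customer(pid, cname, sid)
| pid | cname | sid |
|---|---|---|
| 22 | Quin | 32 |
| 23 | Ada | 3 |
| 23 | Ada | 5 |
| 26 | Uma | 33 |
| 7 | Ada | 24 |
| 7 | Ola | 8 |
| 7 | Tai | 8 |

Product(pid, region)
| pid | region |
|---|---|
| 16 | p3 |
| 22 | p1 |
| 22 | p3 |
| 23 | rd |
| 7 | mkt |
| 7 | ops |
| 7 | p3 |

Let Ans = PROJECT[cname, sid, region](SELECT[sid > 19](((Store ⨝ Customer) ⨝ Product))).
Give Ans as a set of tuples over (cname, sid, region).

Natural join on pid: {(13, Nova, 22, Quin, 32), (16, Atlas, 7, Ada, 24), (16, Atlas, 7, Ola, 8), (16, Atlas, 7, Tai, 8), (16, Vega, 7, Ada, 24), (16, Vega, 7, Ola, 8), (16, Vega, 7, Tai, 8), (17, Orion, 22, Quin, 32), (2, Lyra, 23, Ada, 3), (2, Lyra, 23, Ada, 5), (21, Beta, 7, Ada, 24), (21, Beta, 7, Ola, 8), (21, Beta, 7, Tai, 8), (25, Echo, 22, Quin, 32), (27, Argo, 22, Quin, 32), (27, Atlas, 23, Ada, 3), (27, Atlas, 23, Ada, 5), (30, Argo, 22, Quin, 32), (8, Atlas, 22, Quin, 32)}
Natural join on pid: {(13, Nova, 22, Quin, 32, p1), (13, Nova, 22, Quin, 32, p3), (16, Atlas, 7, Ada, 24, mkt), (16, Atlas, 7, Ada, 24, ops), (16, Atlas, 7, Ada, 24, p3), (16, Atlas, 7, Ola, 8, mkt), (16, Atlas, 7, Ola, 8, ops), (16, Atlas, 7, Ola, 8, p3), (16, Atlas, 7, Tai, 8, mkt), (16, Atlas, 7, Tai, 8, ops), (16, Atlas, 7, Tai, 8, p3), (16, Vega, 7, Ada, 24, mkt), (16, Vega, 7, Ada, 24, ops), (16, Vega, 7, Ada, 24, p3), (16, Vega, 7, Ola, 8, mkt), (16, Vega, 7, Ola, 8, ops), (16, Vega, 7, Ola, 8, p3), (16, Vega, 7, Tai, 8, mkt), (16, Vega, 7, Tai, 8, ops), (16, Vega, 7, Tai, 8, p3), (17, Orion, 22, Quin, 32, p1), (17, Orion, 22, Quin, 32, p3), (2, Lyra, 23, Ada, 3, rd), (2, Lyra, 23, Ada, 5, rd), (21, Beta, 7, Ada, 24, mkt), (21, Beta, 7, Ada, 24, ops), (21, Beta, 7, Ada, 24, p3), (21, Beta, 7, Ola, 8, mkt), (21, Beta, 7, Ola, 8, ops), (21, Beta, 7, Ola, 8, p3), (21, Beta, 7, Tai, 8, mkt), (21, Beta, 7, Tai, 8, ops), (21, Beta, 7, Tai, 8, p3), (25, Echo, 22, Quin, 32, p1), (25, Echo, 22, Quin, 32, p3), (27, Argo, 22, Quin, 32, p1), (27, Argo, 22, Quin, 32, p3), (27, Atlas, 23, Ada, 3, rd), (27, Atlas, 23, Ada, 5, rd), (30, Argo, 22, Quin, 32, p1), (30, Argo, 22, Quin, 32, p3), (8, Atlas, 22, Quin, 32, p1), (8, Atlas, 22, Quin, 32, p3)}
Filtering on sid > 19 leaves {(13, Nova, 22, Quin, 32, p1), (13, Nova, 22, Quin, 32, p3), (16, Atlas, 7, Ada, 24, mkt), (16, Atlas, 7, Ada, 24, ops), (16, Atlas, 7, Ada, 24, p3), (16, Vega, 7, Ada, 24, mkt), (16, Vega, 7, Ada, 24, ops), (16, Vega, 7, Ada, 24, p3), (17, Orion, 22, Quin, 32, p1), (17, Orion, 22, Quin, 32, p3), (21, Beta, 7, Ada, 24, mkt), (21, Beta, 7, Ada, 24, ops), (21, Beta, 7, Ada, 24, p3), (25, Echo, 22, Quin, 32, p1), (25, Echo, 22, Quin, 32, p3), (27, Argo, 22, Quin, 32, p1), (27, Argo, 22, Quin, 32, p3), (30, Argo, 22, Quin, 32, p1), (30, Argo, 22, Quin, 32, p3), (8, Atlas, 22, Quin, 32, p1), (8, Atlas, 22, Quin, 32, p3)}.
Projecting to cname, sid, region (16 duplicate(s) eliminated): {(Ada, 24, mkt), (Ada, 24, ops), (Ada, 24, p3), (Quin, 32, p1), (Quin, 32, p3)}

{(Ada, 24, mkt), (Ada, 24, ops), (Ada, 24, p3), (Quin, 32, p1), (Quin, 32, p3)}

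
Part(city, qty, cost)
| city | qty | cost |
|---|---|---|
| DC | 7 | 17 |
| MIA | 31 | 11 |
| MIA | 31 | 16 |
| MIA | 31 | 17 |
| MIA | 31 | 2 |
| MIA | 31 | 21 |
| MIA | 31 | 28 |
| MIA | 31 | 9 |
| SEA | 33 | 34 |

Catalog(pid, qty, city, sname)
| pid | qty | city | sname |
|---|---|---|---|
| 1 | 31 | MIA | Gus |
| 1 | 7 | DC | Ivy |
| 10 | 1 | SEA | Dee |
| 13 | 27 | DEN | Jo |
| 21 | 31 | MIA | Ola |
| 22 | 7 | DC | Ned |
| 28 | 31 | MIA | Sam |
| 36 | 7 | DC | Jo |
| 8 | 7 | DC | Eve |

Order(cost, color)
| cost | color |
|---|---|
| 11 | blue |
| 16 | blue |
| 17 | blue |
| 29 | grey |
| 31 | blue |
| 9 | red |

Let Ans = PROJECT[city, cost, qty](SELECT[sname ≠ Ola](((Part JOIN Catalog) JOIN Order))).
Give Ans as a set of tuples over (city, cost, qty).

{(DC, 17, 7), (MIA, 11, 31), (MIA, 16, 31), (MIA, 17, 31), (MIA, 9, 31)}

Part ⋈ Catalog (natural join on city, qty): {(DC, 7, 17, 1, Ivy), (DC, 7, 17, 22, Ned), (DC, 7, 17, 36, Jo), (DC, 7, 17, 8, Eve), (MIA, 31, 11, 1, Gus), (MIA, 31, 11, 21, Ola), (MIA, 31, 11, 28, Sam), (MIA, 31, 16, 1, Gus), (MIA, 31, 16, 21, Ola), (MIA, 31, 16, 28, Sam), (MIA, 31, 17, 1, Gus), (MIA, 31, 17, 21, Ola), (MIA, 31, 17, 28, Sam), (MIA, 31, 2, 1, Gus), (MIA, 31, 2, 21, Ola), (MIA, 31, 2, 28, Sam), (MIA, 31, 21, 1, Gus), (MIA, 31, 21, 21, Ola), (MIA, 31, 21, 28, Sam), (MIA, 31, 28, 1, Gus), (MIA, 31, 28, 21, Ola), (MIA, 31, 28, 28, Sam), (MIA, 31, 9, 1, Gus), (MIA, 31, 9, 21, Ola), (MIA, 31, 9, 28, Sam)}
(Part JOIN Catalog) ⋈ Order (natural join on cost): {(DC, 7, 17, 1, Ivy, blue), (DC, 7, 17, 22, Ned, blue), (DC, 7, 17, 36, Jo, blue), (DC, 7, 17, 8, Eve, blue), (MIA, 31, 11, 1, Gus, blue), (MIA, 31, 11, 21, Ola, blue), (MIA, 31, 11, 28, Sam, blue), (MIA, 31, 16, 1, Gus, blue), (MIA, 31, 16, 21, Ola, blue), (MIA, 31, 16, 28, Sam, blue), (MIA, 31, 17, 1, Gus, blue), (MIA, 31, 17, 21, Ola, blue), (MIA, 31, 17, 28, Sam, blue), (MIA, 31, 9, 1, Gus, red), (MIA, 31, 9, 21, Ola, red), (MIA, 31, 9, 28, Sam, red)}
Selection sname ≠ Ola: {(DC, 7, 17, 1, Ivy, blue), (DC, 7, 17, 22, Ned, blue), (DC, 7, 17, 36, Jo, blue), (DC, 7, 17, 8, Eve, blue), (MIA, 31, 11, 1, Gus, blue), (MIA, 31, 11, 28, Sam, blue), (MIA, 31, 16, 1, Gus, blue), (MIA, 31, 16, 28, Sam, blue), (MIA, 31, 17, 1, Gus, blue), (MIA, 31, 17, 28, Sam, blue), (MIA, 31, 9, 1, Gus, red), (MIA, 31, 9, 28, Sam, red)}
Projecting to city, cost, qty (7 duplicate(s) eliminated): {(DC, 17, 7), (MIA, 11, 31), (MIA, 16, 31), (MIA, 17, 31), (MIA, 9, 31)}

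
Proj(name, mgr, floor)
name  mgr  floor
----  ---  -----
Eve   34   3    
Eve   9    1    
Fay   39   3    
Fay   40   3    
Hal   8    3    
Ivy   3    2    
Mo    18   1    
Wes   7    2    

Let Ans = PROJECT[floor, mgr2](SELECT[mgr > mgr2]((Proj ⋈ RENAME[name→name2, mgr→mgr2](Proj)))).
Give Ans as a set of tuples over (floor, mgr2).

ρ[name→name2, mgr→mgr2]: schema becomes (name2, mgr2, floor); tuples unchanged.
Proj ⋈ RENAME[name→name2, mgr→mgr2](Proj) (natural join on floor): {(Eve, 34, 3, Eve, 34), (Eve, 34, 3, Fay, 39), (Eve, 34, 3, Fay, 40), (Eve, 34, 3, Hal, 8), (Eve, 9, 1, Eve, 9), (Eve, 9, 1, Mo, 18), (Fay, 39, 3, Eve, 34), (Fay, 39, 3, Fay, 39), (Fay, 39, 3, Fay, 40), (Fay, 39, 3, Hal, 8), (Fay, 40, 3, Eve, 34), (Fay, 40, 3, Fay, 39), (Fay, 40, 3, Fay, 40), (Fay, 40, 3, Hal, 8), (Hal, 8, 3, Eve, 34), (Hal, 8, 3, Fay, 39), (Hal, 8, 3, Fay, 40), (Hal, 8, 3, Hal, 8), (Ivy, 3, 2, Ivy, 3), (Ivy, 3, 2, Wes, 7), (Mo, 18, 1, Eve, 9), (Mo, 18, 1, Mo, 18), (Wes, 7, 2, Ivy, 3), (Wes, 7, 2, Wes, 7)}
σ[mgr > mgr2]: keep tuples satisfying mgr > mgr2 → {(Eve, 34, 3, Hal, 8), (Fay, 39, 3, Eve, 34), (Fay, 39, 3, Hal, 8), (Fay, 40, 3, Eve, 34), (Fay, 40, 3, Fay, 39), (Fay, 40, 3, Hal, 8), (Mo, 18, 1, Eve, 9), (Wes, 7, 2, Ivy, 3)}
π[floor, mgr2]: project onto (floor, mgr2) (3 duplicate(s) eliminated) → {(1, 9), (2, 3), (3, 34), (3, 39), (3, 8)}

{(1, 9), (2, 3), (3, 34), (3, 39), (3, 8)}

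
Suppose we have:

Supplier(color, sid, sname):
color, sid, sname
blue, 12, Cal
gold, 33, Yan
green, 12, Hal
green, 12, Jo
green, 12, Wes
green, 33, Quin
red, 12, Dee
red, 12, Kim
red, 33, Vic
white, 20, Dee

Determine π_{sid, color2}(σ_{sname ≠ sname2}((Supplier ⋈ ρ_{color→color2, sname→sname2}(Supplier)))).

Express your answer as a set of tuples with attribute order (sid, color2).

ρ[color→color2, sname→sname2]: schema becomes (color2, sid, sname2); tuples unchanged.
Natural join on sid: {(blue, 12, Cal, blue, Cal), (blue, 12, Cal, green, Hal), (blue, 12, Cal, green, Jo), (blue, 12, Cal, green, Wes), (blue, 12, Cal, red, Dee), (blue, 12, Cal, red, Kim), (gold, 33, Yan, gold, Yan), (gold, 33, Yan, green, Quin), (gold, 33, Yan, red, Vic), (green, 12, Hal, blue, Cal), (green, 12, Hal, green, Hal), (green, 12, Hal, green, Jo), (green, 12, Hal, green, Wes), (green, 12, Hal, red, Dee), (green, 12, Hal, red, Kim), (green, 12, Jo, blue, Cal), (green, 12, Jo, green, Hal), (green, 12, Jo, green, Jo), (green, 12, Jo, green, Wes), (green, 12, Jo, red, Dee), (green, 12, Jo, red, Kim), (green, 12, Wes, blue, Cal), (green, 12, Wes, green, Hal), (green, 12, Wes, green, Jo), (green, 12, Wes, green, Wes), (green, 12, Wes, red, Dee), (green, 12, Wes, red, Kim), (green, 33, Quin, gold, Yan), (green, 33, Quin, green, Quin), (green, 33, Quin, red, Vic), (red, 12, Dee, blue, Cal), (red, 12, Dee, green, Hal), (red, 12, Dee, green, Jo), (red, 12, Dee, green, Wes), (red, 12, Dee, red, Dee), (red, 12, Dee, red, Kim), (red, 12, Kim, blue, Cal), (red, 12, Kim, green, Hal), (red, 12, Kim, green, Jo), (red, 12, Kim, green, Wes), (red, 12, Kim, red, Dee), (red, 12, Kim, red, Kim), (red, 33, Vic, gold, Yan), (red, 33, Vic, green, Quin), (red, 33, Vic, red, Vic), (white, 20, Dee, white, Dee)}
Selection sname ≠ sname2: {(blue, 12, Cal, green, Hal), (blue, 12, Cal, green, Jo), (blue, 12, Cal, green, Wes), (blue, 12, Cal, red, Dee), (blue, 12, Cal, red, Kim), (gold, 33, Yan, green, Quin), (gold, 33, Yan, red, Vic), (green, 12, Hal, blue, Cal), (green, 12, Hal, green, Jo), (green, 12, Hal, green, Wes), (green, 12, Hal, red, Dee), (green, 12, Hal, red, Kim), (green, 12, Jo, blue, Cal), (green, 12, Jo, green, Hal), (green, 12, Jo, green, Wes), (green, 12, Jo, red, Dee), (green, 12, Jo, red, Kim), (green, 12, Wes, blue, Cal), (green, 12, Wes, green, Hal), (green, 12, Wes, green, Jo), (green, 12, Wes, red, Dee), (green, 12, Wes, red, Kim), (green, 33, Quin, gold, Yan), (green, 33, Quin, red, Vic), (red, 12, Dee, blue, Cal), (red, 12, Dee, green, Hal), (red, 12, Dee, green, Jo), (red, 12, Dee, green, Wes), (red, 12, Dee, red, Kim), (red, 12, Kim, blue, Cal), (red, 12, Kim, green, Hal), (red, 12, Kim, green, Jo), (red, 12, Kim, green, Wes), (red, 12, Kim, red, Dee), (red, 33, Vic, gold, Yan), (red, 33, Vic, green, Quin)}
π_{sid, color2} gives {(12, blue), (12, green), (12, red), (33, gold), (33, green), (33, red)} (30 duplicate(s) eliminated).

{(12, blue), (12, green), (12, red), (33, gold), (33, green), (33, red)}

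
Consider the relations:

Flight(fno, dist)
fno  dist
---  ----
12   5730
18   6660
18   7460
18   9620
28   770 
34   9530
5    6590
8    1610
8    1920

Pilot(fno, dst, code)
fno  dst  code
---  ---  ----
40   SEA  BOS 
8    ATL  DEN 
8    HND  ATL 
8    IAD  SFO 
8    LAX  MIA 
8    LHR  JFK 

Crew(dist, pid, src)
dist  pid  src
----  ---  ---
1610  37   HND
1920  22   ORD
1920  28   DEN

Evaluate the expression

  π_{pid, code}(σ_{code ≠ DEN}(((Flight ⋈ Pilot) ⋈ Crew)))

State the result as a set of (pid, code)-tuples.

Natural join on fno: {(8, 1610, ATL, DEN), (8, 1610, HND, ATL), (8, 1610, IAD, SFO), (8, 1610, LAX, MIA), (8, 1610, LHR, JFK), (8, 1920, ATL, DEN), (8, 1920, HND, ATL), (8, 1920, IAD, SFO), (8, 1920, LAX, MIA), (8, 1920, LHR, JFK)}
Natural join on dist: {(8, 1610, ATL, DEN, 37, HND), (8, 1610, HND, ATL, 37, HND), (8, 1610, IAD, SFO, 37, HND), (8, 1610, LAX, MIA, 37, HND), (8, 1610, LHR, JFK, 37, HND), (8, 1920, ATL, DEN, 22, ORD), (8, 1920, ATL, DEN, 28, DEN), (8, 1920, HND, ATL, 22, ORD), (8, 1920, HND, ATL, 28, DEN), (8, 1920, IAD, SFO, 22, ORD), (8, 1920, IAD, SFO, 28, DEN), (8, 1920, LAX, MIA, 22, ORD), (8, 1920, LAX, MIA, 28, DEN), (8, 1920, LHR, JFK, 22, ORD), (8, 1920, LHR, JFK, 28, DEN)}
σ[code ≠ DEN]: keep tuples satisfying code ≠ DEN → {(8, 1610, HND, ATL, 37, HND), (8, 1610, IAD, SFO, 37, HND), (8, 1610, LAX, MIA, 37, HND), (8, 1610, LHR, JFK, 37, HND), (8, 1920, HND, ATL, 22, ORD), (8, 1920, HND, ATL, 28, DEN), (8, 1920, IAD, SFO, 22, ORD), (8, 1920, IAD, SFO, 28, DEN), (8, 1920, LAX, MIA, 22, ORD), (8, 1920, LAX, MIA, 28, DEN), (8, 1920, LHR, JFK, 22, ORD), (8, 1920, LHR, JFK, 28, DEN)}
Keep only column(s) pid, code: {(22, ATL), (22, JFK), (22, MIA), (22, SFO), (28, ATL), (28, JFK), (28, MIA), (28, SFO), (37, ATL), (37, JFK), (37, MIA), (37, SFO)}

{(22, ATL), (22, JFK), (22, MIA), (22, SFO), (28, ATL), (28, JFK), (28, MIA), (28, SFO), (37, ATL), (37, JFK), (37, MIA), (37, SFO)}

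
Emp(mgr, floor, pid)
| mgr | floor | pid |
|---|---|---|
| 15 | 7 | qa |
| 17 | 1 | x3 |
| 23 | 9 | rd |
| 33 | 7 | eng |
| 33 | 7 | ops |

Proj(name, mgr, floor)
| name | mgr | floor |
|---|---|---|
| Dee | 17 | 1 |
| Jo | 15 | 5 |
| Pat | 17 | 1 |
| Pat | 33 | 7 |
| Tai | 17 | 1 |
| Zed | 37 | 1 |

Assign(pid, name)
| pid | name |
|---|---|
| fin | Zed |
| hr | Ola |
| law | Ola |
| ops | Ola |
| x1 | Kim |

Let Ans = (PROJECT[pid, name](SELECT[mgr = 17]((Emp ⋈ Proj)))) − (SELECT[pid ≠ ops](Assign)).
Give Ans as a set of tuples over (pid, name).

{(x3, Dee), (x3, Pat), (x3, Tai)}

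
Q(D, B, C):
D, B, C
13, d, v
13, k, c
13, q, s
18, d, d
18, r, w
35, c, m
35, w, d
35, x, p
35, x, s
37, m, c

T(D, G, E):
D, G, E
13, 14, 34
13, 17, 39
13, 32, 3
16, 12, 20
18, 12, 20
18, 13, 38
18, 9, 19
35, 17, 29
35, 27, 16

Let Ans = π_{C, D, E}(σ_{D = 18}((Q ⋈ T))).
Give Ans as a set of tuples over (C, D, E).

Natural join on D: {(13, d, v, 14, 34), (13, d, v, 17, 39), (13, d, v, 32, 3), (13, k, c, 14, 34), (13, k, c, 17, 39), (13, k, c, 32, 3), (13, q, s, 14, 34), (13, q, s, 17, 39), (13, q, s, 32, 3), (18, d, d, 12, 20), (18, d, d, 13, 38), (18, d, d, 9, 19), (18, r, w, 12, 20), (18, r, w, 13, 38), (18, r, w, 9, 19), (35, c, m, 17, 29), (35, c, m, 27, 16), (35, w, d, 17, 29), (35, w, d, 27, 16), (35, x, p, 17, 29), (35, x, p, 27, 16), (35, x, s, 17, 29), (35, x, s, 27, 16)}
σ[D = 18]: keep tuples satisfying D = 18 → {(18, d, d, 12, 20), (18, d, d, 13, 38), (18, d, d, 9, 19), (18, r, w, 12, 20), (18, r, w, 13, 38), (18, r, w, 9, 19)}
π_{C, D, E} gives {(d, 18, 19), (d, 18, 20), (d, 18, 38), (w, 18, 19), (w, 18, 20), (w, 18, 38)}.

{(d, 18, 19), (d, 18, 20), (d, 18, 38), (w, 18, 19), (w, 18, 20), (w, 18, 38)}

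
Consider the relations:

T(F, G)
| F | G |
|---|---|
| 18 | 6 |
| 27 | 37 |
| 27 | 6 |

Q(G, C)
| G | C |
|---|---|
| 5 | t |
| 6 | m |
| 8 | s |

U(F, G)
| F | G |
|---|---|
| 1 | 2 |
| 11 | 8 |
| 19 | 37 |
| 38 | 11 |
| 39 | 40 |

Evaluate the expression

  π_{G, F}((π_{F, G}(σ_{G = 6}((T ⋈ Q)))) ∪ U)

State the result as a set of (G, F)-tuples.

{(11, 38), (2, 1), (37, 19), (40, 39), (6, 18), (6, 27), (8, 11)}

T ⋈ Q (natural join on G): {(18, 6, m), (27, 6, m)}
Filtering on G = 6 leaves {(18, 6, m), (27, 6, m)}.
π_{F, G} gives {(18, 6), (27, 6)}.
Taking the union: {(1, 2), (11, 8), (18, 6), (19, 37), (27, 6), (38, 11), (39, 40)}
π_{G, F} gives {(11, 38), (2, 1), (37, 19), (40, 39), (6, 18), (6, 27), (8, 11)}.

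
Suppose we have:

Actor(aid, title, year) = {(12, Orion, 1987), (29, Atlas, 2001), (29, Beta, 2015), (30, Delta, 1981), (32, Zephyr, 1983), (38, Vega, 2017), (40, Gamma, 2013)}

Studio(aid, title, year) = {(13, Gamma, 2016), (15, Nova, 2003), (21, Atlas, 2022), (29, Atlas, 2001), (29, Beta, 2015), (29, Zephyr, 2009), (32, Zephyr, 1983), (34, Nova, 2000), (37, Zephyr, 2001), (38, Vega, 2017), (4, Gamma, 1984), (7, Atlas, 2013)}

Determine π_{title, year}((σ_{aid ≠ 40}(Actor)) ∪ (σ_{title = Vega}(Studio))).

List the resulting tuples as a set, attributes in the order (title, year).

{(Atlas, 2001), (Beta, 2015), (Delta, 1981), (Orion, 1987), (Vega, 2017), (Zephyr, 1983)}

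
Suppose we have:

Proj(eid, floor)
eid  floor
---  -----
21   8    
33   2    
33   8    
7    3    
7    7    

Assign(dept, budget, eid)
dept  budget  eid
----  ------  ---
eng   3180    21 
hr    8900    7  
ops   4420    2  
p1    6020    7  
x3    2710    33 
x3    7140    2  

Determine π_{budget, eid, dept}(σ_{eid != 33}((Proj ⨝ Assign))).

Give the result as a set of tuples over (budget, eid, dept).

{(3180, 21, eng), (6020, 7, p1), (8900, 7, hr)}

Joining Proj and Assign on eid yields {(21, 8, eng, 3180), (33, 2, x3, 2710), (33, 8, x3, 2710), (7, 3, hr, 8900), (7, 3, p1, 6020), (7, 7, hr, 8900), (7, 7, p1, 6020)}.
Filtering on eid != 33 leaves {(21, 8, eng, 3180), (7, 3, hr, 8900), (7, 3, p1, 6020), (7, 7, hr, 8900), (7, 7, p1, 6020)}.
Projecting to budget, eid, dept (2 duplicate(s) eliminated): {(3180, 21, eng), (6020, 7, p1), (8900, 7, hr)}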